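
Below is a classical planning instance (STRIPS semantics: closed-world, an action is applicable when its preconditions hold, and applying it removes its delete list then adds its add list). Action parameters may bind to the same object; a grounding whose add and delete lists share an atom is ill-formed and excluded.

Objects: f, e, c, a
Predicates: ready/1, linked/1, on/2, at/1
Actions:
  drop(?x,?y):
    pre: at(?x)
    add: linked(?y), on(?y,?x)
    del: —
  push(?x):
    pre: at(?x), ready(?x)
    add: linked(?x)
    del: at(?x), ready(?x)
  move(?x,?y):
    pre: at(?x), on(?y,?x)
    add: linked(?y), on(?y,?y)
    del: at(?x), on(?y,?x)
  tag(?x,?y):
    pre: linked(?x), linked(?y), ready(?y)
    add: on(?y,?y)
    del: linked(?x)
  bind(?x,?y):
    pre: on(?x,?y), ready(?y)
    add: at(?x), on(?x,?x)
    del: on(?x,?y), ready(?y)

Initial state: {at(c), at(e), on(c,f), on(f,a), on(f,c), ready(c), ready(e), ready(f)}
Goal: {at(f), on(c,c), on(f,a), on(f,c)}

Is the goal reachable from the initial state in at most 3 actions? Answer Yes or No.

1. drop(e,f)  →  {at(c), at(e), linked(f), on(c,f), on(f,a), on(f,c), on(f,e), ready(c), ready(e), ready(f)}
2. drop(c,c)  →  {at(c), at(e), linked(c), linked(f), on(c,c), on(c,f), on(f,a), on(f,c), on(f,e), ready(c), ready(e), ready(f)}
3. bind(f,e)  →  {at(c), at(e), at(f), linked(c), linked(f), on(c,c), on(c,f), on(f,a), on(f,c), on(f,f), ready(c), ready(f)}
optimal plan length = 3; 3 ≤ 3

Yes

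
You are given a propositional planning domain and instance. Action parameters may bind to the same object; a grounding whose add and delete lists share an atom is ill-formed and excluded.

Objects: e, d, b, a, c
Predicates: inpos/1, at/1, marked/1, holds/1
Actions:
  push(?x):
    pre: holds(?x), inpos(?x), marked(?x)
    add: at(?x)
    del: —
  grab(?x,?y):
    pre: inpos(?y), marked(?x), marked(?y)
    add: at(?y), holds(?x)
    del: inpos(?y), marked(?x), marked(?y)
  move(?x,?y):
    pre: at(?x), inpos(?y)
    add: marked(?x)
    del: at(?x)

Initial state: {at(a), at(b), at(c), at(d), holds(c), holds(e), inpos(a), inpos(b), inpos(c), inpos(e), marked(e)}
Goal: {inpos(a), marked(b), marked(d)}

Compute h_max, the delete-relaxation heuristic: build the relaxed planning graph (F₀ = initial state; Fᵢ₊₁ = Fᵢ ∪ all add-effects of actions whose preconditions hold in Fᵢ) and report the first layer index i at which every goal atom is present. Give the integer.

1

F0 = init (11 atoms)
F1 = F0 ∪ {at(e), marked(a), marked(b), marked(c), marked(d)}  (16 atoms)
goal ⊆ F1  ⇒  h_max = 1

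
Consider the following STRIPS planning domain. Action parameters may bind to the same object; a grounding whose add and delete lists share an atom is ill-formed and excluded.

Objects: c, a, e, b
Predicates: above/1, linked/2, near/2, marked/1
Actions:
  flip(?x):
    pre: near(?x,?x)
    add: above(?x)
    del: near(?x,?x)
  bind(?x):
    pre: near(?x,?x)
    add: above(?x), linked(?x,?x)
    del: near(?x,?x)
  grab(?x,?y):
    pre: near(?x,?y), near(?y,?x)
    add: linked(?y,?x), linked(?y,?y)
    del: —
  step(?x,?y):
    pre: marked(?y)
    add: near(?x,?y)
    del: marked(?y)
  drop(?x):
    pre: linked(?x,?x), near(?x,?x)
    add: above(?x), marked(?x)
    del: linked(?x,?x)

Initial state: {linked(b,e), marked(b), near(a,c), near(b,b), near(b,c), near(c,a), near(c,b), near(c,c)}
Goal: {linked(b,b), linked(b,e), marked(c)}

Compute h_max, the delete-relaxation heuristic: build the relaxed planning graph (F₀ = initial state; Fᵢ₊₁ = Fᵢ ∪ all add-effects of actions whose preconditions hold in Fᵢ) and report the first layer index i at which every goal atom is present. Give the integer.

F0 = init (8 atoms)
F1 = F0 ∪ {above(b), above(c), linked(a,a), linked(a,c), linked(b,b), linked(b,c), linked(c,a), linked(c,b), linked(c,c), near(a,b), near(e,b)}  (19 atoms)
F2 = F1 ∪ {marked(c)}  (20 atoms)
goal ⊆ F2  ⇒  h_max = 2

2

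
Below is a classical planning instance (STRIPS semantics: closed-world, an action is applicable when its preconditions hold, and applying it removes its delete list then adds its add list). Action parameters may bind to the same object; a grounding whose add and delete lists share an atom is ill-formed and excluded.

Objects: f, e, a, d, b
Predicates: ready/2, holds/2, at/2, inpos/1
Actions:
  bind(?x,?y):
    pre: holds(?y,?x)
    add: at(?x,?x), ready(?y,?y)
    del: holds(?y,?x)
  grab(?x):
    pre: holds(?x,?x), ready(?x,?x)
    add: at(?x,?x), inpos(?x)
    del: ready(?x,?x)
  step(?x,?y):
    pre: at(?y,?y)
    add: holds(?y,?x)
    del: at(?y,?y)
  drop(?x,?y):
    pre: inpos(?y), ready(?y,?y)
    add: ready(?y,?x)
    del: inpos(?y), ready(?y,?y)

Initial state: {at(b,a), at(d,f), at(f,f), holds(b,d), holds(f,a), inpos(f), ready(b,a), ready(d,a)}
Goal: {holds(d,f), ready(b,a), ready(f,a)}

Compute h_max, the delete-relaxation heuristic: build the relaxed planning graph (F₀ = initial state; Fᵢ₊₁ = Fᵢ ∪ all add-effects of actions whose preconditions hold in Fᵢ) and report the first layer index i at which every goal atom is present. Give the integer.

2

F0 = init (8 atoms)
F1 = F0 ∪ {at(a,a), at(d,d), holds(f,b), holds(f,d), holds(f,e), holds(f,f), ready(b,b), ready(f,f)}  (16 atoms)
F2 = F1 ∪ {at(b,b), at(e,e), holds(a,a), holds(a,b), holds(a,d), holds(a,e), holds(a,f), holds(d,a), holds(d,b), holds(d,d), holds(d,e), holds(d,f), ready(f,a), ready(f,b), ready(f,d), ready(f,e)}  (32 atoms)
goal ⊆ F2  ⇒  h_max = 2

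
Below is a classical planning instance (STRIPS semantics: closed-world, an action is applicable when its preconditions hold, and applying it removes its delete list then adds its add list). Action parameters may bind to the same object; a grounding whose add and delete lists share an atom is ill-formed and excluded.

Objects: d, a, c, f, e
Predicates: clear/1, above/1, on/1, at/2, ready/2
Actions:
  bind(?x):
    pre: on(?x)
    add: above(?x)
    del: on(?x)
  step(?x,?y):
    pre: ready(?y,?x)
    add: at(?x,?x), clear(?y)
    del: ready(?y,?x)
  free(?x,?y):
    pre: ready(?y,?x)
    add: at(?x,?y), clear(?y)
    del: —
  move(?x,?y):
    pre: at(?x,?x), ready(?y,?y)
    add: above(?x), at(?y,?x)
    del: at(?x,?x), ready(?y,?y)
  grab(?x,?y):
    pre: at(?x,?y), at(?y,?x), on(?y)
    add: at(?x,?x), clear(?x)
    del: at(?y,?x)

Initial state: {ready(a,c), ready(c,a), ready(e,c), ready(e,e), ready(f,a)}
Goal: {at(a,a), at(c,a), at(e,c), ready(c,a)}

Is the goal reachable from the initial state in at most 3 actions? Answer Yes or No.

1. step(a,f)  →  {at(a,a), clear(f), ready(a,c), ready(c,a), ready(e,c), ready(e,e)}
2. step(c,e)  →  {at(a,a), at(c,c), clear(e), clear(f), ready(a,c), ready(c,a), ready(e,e)}
3. free(c,a)  →  {at(a,a), at(c,a), at(c,c), clear(a), clear(e), clear(f), ready(a,c), ready(c,a), ready(e,e)}
4. move(c,e)  →  {above(c), at(a,a), at(c,a), at(e,c), clear(a), clear(e), clear(f), ready(a,c), ready(c,a)}
optimal plan length = 4; 4 > 3

No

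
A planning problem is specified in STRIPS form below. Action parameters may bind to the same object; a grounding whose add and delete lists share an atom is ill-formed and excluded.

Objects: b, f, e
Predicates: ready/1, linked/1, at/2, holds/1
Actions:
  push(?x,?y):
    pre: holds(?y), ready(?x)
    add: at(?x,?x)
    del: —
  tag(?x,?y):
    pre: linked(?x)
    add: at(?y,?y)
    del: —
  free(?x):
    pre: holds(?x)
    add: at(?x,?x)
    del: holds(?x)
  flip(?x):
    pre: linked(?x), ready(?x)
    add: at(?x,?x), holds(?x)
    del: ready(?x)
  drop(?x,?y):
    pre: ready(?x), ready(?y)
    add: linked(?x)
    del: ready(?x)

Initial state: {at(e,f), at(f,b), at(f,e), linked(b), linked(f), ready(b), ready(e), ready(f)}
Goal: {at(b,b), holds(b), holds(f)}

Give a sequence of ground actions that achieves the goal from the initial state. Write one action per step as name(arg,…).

1. flip(b)  →  {at(b,b), at(e,f), at(f,b), at(f,e), holds(b), linked(b), linked(f), ready(e), ready(f)}
2. flip(f)  →  {at(b,b), at(e,f), at(f,b), at(f,e), at(f,f), holds(b), holds(f), linked(b), linked(f), ready(e)}

flip(b); flip(f)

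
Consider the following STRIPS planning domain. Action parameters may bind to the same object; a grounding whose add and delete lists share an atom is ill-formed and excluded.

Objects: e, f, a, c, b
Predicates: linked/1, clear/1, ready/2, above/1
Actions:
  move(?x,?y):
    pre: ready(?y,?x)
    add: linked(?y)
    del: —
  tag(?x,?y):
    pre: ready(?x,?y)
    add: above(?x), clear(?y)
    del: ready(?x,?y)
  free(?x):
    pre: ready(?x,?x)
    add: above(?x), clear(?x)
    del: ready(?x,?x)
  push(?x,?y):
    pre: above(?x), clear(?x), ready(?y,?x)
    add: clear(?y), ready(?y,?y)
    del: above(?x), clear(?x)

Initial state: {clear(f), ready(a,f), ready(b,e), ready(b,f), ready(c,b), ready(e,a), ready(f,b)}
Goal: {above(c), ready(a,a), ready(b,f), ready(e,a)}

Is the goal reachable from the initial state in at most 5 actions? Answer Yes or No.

Yes

1. tag(f,b)  →  {above(f), clear(b), clear(f), ready(a,f), ready(b,e), ready(b,f), ready(c,b), ready(e,a)}
2. tag(c,b)  →  {above(c), above(f), clear(b), clear(f), ready(a,f), ready(b,e), ready(b,f), ready(e,a)}
3. push(f,a)  →  {above(c), clear(a), clear(b), ready(a,a), ready(a,f), ready(b,e), ready(b,f), ready(e,a)}
optimal plan length = 3; 3 ≤ 5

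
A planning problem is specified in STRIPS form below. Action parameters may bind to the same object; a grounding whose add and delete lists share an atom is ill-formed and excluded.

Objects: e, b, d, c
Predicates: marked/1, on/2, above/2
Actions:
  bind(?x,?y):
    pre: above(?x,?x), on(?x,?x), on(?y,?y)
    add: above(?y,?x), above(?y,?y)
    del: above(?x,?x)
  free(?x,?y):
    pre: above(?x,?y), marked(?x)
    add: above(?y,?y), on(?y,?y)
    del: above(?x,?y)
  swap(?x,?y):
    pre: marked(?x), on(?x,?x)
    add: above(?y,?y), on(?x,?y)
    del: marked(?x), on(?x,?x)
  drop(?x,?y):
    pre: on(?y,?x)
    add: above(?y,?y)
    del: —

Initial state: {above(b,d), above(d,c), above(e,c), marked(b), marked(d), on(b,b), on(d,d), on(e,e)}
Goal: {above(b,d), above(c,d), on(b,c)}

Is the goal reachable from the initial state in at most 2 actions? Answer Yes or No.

1. free(d,c)  →  {above(b,d), above(c,c), above(e,c), marked(b), marked(d), on(b,b), on(c,c), on(d,d), on(e,e)}
2. bind(c,d)  →  {above(b,d), above(d,c), above(d,d), above(e,c), marked(b), marked(d), on(b,b), on(c,c), on(d,d), on(e,e)}
3. bind(d,c)  →  {above(b,d), above(c,c), above(c,d), above(d,c), above(e,c), marked(b), marked(d), on(b,b), on(c,c), on(d,d), on(e,e)}
4. swap(b,c)  →  {above(b,d), above(c,c), above(c,d), above(d,c), above(e,c), marked(d), on(b,c), on(c,c), on(d,d), on(e,e)}
optimal plan length = 4; 4 > 2

No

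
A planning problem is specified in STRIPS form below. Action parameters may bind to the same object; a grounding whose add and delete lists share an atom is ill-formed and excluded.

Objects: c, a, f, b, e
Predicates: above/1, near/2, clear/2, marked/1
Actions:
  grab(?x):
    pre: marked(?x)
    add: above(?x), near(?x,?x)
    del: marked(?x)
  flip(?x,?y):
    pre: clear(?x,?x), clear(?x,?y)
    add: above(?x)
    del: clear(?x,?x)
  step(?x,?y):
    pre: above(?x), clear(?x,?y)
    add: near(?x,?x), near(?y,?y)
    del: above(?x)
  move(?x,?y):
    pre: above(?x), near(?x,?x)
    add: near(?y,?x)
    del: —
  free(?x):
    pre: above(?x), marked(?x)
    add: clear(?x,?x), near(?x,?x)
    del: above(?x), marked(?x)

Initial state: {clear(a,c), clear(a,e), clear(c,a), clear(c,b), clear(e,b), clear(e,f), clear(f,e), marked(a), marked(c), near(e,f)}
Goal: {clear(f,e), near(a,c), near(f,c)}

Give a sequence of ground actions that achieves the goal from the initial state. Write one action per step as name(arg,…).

grab(c); move(c,a); move(c,f)

1. grab(c)  →  {above(c), clear(a,c), clear(a,e), clear(c,a), clear(c,b), clear(e,b), clear(e,f), clear(f,e), marked(a), near(c,c), near(e,f)}
2. move(c,a)  →  {above(c), clear(a,c), clear(a,e), clear(c,a), clear(c,b), clear(e,b), clear(e,f), clear(f,e), marked(a), near(a,c), near(c,c), near(e,f)}
3. move(c,f)  →  {above(c), clear(a,c), clear(a,e), clear(c,a), clear(c,b), clear(e,b), clear(e,f), clear(f,e), marked(a), near(a,c), near(c,c), near(e,f), near(f,c)}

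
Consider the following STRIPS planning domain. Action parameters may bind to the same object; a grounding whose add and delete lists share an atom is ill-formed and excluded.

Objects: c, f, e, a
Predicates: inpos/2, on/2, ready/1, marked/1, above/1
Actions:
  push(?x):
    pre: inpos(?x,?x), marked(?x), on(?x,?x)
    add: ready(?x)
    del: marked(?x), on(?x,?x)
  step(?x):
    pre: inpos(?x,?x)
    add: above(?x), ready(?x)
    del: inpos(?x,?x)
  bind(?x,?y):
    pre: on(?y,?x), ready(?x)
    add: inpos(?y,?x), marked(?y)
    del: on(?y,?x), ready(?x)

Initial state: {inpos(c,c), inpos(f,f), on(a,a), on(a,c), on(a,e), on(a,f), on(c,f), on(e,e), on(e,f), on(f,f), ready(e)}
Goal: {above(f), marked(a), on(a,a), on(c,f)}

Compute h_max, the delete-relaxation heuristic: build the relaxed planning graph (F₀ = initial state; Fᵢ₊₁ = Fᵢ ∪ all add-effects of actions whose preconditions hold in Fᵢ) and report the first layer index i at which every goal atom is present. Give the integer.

F0 = init (11 atoms)
F1 = F0 ∪ {above(c), above(f), inpos(a,e), inpos(e,e), marked(a), marked(e), ready(c), ready(f)}  (19 atoms)
goal ⊆ F1  ⇒  h_max = 1

1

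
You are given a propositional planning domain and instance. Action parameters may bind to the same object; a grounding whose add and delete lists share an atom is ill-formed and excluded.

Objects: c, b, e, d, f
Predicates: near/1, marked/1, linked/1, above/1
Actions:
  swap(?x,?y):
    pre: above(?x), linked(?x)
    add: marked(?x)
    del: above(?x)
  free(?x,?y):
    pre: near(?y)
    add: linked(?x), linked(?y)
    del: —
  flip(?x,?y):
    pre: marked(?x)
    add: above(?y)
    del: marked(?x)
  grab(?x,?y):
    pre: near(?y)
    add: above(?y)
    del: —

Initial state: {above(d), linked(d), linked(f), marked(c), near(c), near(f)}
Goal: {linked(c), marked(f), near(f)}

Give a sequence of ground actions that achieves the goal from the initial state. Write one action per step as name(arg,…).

1. free(c,c)  →  {above(d), linked(c), linked(d), linked(f), marked(c), near(c), near(f)}
2. flip(c,f)  →  {above(d), above(f), linked(c), linked(d), linked(f), near(c), near(f)}
3. swap(f,c)  →  {above(d), linked(c), linked(d), linked(f), marked(f), near(c), near(f)}

free(c,c); flip(c,f); swap(f,c)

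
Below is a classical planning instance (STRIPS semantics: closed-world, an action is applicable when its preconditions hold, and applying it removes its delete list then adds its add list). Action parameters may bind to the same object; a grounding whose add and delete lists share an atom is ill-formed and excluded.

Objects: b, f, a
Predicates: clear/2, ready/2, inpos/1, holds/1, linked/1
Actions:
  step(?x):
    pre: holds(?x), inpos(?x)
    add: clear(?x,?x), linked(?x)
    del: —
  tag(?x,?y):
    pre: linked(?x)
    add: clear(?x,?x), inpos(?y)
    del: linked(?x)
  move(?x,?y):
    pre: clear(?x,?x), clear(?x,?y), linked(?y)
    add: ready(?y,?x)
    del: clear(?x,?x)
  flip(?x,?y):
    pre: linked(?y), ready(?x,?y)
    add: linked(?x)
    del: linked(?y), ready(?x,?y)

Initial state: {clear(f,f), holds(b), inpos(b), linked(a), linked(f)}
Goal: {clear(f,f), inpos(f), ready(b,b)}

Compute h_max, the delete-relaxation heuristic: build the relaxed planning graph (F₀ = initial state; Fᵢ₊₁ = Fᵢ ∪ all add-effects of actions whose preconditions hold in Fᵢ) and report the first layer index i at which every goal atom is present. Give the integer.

2

F0 = init (5 atoms)
F1 = F0 ∪ {clear(a,a), clear(b,b), inpos(a), inpos(f), linked(b), ready(f,f)}  (11 atoms)
F2 = F1 ∪ {ready(a,a), ready(b,b)}  (13 atoms)
goal ⊆ F2  ⇒  h_max = 2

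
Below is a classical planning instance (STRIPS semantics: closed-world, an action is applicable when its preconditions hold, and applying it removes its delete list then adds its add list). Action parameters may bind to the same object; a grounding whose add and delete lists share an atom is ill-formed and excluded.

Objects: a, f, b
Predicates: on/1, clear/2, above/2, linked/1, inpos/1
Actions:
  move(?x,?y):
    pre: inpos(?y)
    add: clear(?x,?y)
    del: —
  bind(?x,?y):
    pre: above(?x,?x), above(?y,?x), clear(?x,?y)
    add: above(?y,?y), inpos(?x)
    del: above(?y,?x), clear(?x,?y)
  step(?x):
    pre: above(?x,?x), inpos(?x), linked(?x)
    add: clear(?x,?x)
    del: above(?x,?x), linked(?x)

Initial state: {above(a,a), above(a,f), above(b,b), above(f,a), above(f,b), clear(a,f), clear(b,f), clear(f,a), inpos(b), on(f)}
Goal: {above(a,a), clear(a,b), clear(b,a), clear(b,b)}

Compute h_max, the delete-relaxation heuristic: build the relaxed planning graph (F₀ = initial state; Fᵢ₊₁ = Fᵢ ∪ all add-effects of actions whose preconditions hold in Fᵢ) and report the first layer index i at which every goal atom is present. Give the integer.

2

F0 = init (10 atoms)
F1 = F0 ∪ {above(f,f), clear(a,b), clear(b,b), clear(f,b), inpos(a)}  (15 atoms)
F2 = F1 ∪ {clear(a,a), clear(b,a), inpos(f)}  (18 atoms)
goal ⊆ F2  ⇒  h_max = 2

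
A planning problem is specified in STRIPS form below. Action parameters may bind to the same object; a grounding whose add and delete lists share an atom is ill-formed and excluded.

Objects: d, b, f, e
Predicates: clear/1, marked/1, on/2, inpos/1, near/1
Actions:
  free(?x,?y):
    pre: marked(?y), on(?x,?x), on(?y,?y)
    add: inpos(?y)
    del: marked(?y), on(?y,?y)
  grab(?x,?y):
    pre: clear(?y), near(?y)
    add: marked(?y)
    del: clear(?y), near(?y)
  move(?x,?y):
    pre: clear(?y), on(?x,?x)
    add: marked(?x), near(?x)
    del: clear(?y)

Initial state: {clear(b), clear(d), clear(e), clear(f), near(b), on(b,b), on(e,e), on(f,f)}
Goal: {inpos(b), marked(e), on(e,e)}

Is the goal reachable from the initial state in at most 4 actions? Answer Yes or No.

Yes

1. grab(d,b)  →  {clear(d), clear(e), clear(f), marked(b), on(b,b), on(e,e), on(f,f)}
2. free(b,b)  →  {clear(d), clear(e), clear(f), inpos(b), on(e,e), on(f,f)}
3. move(e,d)  →  {clear(e), clear(f), inpos(b), marked(e), near(e), on(e,e), on(f,f)}
optimal plan length = 3; 3 ≤ 4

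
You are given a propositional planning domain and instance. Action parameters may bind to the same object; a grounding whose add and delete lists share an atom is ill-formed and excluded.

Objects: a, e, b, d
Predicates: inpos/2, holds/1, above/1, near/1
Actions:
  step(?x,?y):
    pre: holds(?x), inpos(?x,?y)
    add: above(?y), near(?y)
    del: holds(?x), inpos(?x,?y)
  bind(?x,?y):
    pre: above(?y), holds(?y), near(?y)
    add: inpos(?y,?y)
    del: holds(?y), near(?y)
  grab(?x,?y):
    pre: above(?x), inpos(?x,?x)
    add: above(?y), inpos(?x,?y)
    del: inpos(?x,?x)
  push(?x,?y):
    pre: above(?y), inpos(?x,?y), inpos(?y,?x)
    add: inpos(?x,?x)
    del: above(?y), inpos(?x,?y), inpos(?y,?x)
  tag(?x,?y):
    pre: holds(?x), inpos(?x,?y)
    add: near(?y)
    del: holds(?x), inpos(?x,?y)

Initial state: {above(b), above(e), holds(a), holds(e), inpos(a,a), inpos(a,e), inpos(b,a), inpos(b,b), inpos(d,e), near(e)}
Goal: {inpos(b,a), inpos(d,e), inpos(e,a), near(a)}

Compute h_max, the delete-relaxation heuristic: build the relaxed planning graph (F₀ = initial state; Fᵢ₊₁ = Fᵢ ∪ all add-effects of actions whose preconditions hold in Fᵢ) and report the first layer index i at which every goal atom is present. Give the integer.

F0 = init (10 atoms)
F1 = F0 ∪ {above(a), above(d), inpos(b,d), inpos(b,e), inpos(e,e), near(a)}  (16 atoms)
F2 = F1 ∪ {inpos(a,b), inpos(a,d), inpos(e,a), inpos(e,b), inpos(e,d)}  (21 atoms)
goal ⊆ F2  ⇒  h_max = 2

2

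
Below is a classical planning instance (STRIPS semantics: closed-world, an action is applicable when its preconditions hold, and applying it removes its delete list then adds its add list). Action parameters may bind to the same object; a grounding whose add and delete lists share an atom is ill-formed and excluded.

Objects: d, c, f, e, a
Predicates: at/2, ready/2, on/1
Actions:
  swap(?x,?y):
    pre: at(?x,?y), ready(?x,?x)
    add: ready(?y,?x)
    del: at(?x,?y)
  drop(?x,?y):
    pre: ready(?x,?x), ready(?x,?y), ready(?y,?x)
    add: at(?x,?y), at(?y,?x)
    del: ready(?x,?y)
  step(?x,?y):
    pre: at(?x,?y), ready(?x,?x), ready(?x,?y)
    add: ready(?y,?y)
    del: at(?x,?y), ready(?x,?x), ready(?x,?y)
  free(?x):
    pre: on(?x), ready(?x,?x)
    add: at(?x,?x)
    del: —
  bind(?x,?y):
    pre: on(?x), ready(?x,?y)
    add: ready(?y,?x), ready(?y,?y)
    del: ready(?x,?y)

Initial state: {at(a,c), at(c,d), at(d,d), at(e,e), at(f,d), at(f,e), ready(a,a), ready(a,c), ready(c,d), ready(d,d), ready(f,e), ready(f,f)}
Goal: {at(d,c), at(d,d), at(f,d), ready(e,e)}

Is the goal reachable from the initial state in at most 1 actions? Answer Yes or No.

1. step(f,e)  →  {at(a,c), at(c,d), at(d,d), at(e,e), at(f,d), ready(a,a), ready(a,c), ready(c,d), ready(d,d), ready(e,e)}
2. step(a,c)  →  {at(c,d), at(d,d), at(e,e), at(f,d), ready(c,c), ready(c,d), ready(d,d), ready(e,e)}
3. swap(c,d)  →  {at(d,d), at(e,e), at(f,d), ready(c,c), ready(c,d), ready(d,c), ready(d,d), ready(e,e)}
4. drop(d,c)  →  {at(c,d), at(d,c), at(d,d), at(e,e), at(f,d), ready(c,c), ready(c,d), ready(d,d), ready(e,e)}
optimal plan length = 4; 4 > 1

No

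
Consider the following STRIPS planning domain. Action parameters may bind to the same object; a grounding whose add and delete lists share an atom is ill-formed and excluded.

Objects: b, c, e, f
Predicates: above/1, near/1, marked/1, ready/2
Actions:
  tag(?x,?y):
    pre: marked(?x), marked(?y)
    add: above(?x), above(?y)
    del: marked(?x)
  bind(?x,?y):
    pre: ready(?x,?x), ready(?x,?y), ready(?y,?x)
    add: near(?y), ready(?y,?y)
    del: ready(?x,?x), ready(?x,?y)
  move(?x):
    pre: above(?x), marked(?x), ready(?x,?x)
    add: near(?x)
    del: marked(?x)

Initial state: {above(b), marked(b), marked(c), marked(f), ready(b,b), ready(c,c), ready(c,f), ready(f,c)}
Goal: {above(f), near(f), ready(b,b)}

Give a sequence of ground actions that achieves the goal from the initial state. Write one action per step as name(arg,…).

tag(b,f); bind(c,f)

1. tag(b,f)  →  {above(b), above(f), marked(c), marked(f), ready(b,b), ready(c,c), ready(c,f), ready(f,c)}
2. bind(c,f)  →  {above(b), above(f), marked(c), marked(f), near(f), ready(b,b), ready(f,c), ready(f,f)}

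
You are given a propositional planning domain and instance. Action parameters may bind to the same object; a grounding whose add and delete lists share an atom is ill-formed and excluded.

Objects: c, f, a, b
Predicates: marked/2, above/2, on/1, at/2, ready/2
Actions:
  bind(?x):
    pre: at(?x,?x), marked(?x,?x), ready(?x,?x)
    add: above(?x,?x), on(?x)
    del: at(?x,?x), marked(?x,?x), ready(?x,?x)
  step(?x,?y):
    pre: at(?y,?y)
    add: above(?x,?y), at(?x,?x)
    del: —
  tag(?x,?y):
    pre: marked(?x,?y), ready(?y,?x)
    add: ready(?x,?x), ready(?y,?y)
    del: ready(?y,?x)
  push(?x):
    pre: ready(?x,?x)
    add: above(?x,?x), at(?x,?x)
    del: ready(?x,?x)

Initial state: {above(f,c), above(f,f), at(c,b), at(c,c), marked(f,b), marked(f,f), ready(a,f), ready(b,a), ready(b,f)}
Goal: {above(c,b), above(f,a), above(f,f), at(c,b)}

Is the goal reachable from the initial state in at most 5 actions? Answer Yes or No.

1. step(a,c)  →  {above(a,c), above(f,c), above(f,f), at(a,a), at(c,b), at(c,c), marked(f,b), marked(f,f), ready(a,f), ready(b,a), ready(b,f)}
2. step(f,a)  →  {above(a,c), above(f,a), above(f,c), above(f,f), at(a,a), at(c,b), at(c,c), at(f,f), marked(f,b), marked(f,f), ready(a,f), ready(b,a), ready(b,f)}
3. step(b,c)  →  {above(a,c), above(b,c), above(f,a), above(f,c), above(f,f), at(a,a), at(b,b), at(c,b), at(c,c), at(f,f), marked(f,b), marked(f,f), ready(a,f), ready(b,a), ready(b,f)}
4. step(c,b)  →  {above(a,c), above(b,c), above(c,b), above(f,a), above(f,c), above(f,f), at(a,a), at(b,b), at(c,b), at(c,c), at(f,f), marked(f,b), marked(f,f), ready(a,f), ready(b,a), ready(b,f)}
optimal plan length = 4; 4 ≤ 5

Yes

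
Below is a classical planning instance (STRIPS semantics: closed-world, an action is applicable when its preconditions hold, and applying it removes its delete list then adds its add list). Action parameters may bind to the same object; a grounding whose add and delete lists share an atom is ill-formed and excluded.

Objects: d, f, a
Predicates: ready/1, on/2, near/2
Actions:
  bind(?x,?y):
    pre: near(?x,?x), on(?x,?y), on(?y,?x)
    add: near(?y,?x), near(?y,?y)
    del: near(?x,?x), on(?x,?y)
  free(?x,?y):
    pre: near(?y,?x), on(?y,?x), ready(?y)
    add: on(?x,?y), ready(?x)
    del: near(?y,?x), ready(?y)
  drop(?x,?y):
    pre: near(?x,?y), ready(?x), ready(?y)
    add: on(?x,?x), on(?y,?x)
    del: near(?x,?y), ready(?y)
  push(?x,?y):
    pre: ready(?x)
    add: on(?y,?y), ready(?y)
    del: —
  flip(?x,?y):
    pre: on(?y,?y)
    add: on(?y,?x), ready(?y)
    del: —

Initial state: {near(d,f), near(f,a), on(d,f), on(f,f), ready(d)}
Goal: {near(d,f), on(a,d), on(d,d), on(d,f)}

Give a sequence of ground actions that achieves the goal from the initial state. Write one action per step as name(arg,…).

push(d,d); push(d,a); flip(d,a)

1. push(d,d)  →  {near(d,f), near(f,a), on(d,d), on(d,f), on(f,f), ready(d)}
2. push(d,a)  →  {near(d,f), near(f,a), on(a,a), on(d,d), on(d,f), on(f,f), ready(a), ready(d)}
3. flip(d,a)  →  {near(d,f), near(f,a), on(a,a), on(a,d), on(d,d), on(d,f), on(f,f), ready(a), ready(d)}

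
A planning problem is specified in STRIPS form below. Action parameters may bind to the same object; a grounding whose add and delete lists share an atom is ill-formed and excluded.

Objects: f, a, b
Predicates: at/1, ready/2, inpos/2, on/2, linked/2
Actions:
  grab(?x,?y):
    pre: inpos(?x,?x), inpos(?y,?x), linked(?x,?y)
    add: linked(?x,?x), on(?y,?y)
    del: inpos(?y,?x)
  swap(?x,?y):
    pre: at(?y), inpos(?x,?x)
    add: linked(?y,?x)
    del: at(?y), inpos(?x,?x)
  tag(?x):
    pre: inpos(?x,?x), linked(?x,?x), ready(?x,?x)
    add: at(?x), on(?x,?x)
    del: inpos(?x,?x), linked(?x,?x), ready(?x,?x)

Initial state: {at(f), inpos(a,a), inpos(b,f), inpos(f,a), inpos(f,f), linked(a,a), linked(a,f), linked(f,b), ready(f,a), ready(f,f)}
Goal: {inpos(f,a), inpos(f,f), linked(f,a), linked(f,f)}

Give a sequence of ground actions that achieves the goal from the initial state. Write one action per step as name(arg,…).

1. grab(f,b)  →  {at(f), inpos(a,a), inpos(f,a), inpos(f,f), linked(a,a), linked(a,f), linked(f,b), linked(f,f), on(b,b), ready(f,a), ready(f,f)}
2. swap(a,f)  →  {inpos(f,a), inpos(f,f), linked(a,a), linked(a,f), linked(f,a), linked(f,b), linked(f,f), on(b,b), ready(f,a), ready(f,f)}

grab(f,b); swap(a,f)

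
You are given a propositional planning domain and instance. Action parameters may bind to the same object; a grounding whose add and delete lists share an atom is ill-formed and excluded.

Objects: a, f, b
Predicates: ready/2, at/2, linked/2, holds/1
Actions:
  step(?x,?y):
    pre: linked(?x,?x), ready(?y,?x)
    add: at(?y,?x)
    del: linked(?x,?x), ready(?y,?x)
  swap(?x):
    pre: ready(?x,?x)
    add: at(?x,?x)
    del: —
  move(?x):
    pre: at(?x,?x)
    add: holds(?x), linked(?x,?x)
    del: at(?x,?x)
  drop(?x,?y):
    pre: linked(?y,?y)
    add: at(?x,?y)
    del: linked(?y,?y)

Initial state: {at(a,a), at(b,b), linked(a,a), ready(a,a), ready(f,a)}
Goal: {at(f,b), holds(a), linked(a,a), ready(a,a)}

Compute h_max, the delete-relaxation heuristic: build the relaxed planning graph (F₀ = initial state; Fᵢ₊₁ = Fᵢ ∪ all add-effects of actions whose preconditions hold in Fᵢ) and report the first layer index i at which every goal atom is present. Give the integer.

2

F0 = init (5 atoms)
F1 = F0 ∪ {at(b,a), at(f,a), holds(a), holds(b), linked(b,b)}  (10 atoms)
F2 = F1 ∪ {at(a,b), at(f,b)}  (12 atoms)
goal ⊆ F2  ⇒  h_max = 2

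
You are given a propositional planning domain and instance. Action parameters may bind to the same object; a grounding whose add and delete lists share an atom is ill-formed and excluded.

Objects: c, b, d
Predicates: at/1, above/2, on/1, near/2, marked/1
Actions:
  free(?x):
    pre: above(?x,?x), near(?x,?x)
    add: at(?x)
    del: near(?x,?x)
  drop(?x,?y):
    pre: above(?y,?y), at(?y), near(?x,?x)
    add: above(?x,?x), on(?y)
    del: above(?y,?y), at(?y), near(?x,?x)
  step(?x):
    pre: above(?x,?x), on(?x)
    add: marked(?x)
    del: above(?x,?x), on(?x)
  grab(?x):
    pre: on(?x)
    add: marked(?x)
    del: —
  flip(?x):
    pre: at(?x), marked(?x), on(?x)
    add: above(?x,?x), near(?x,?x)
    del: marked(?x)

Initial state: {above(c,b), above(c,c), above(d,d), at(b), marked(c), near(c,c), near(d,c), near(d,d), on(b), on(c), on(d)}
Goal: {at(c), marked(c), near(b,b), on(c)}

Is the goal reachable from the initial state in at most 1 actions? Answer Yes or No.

No

1. free(c)  →  {above(c,b), above(c,c), above(d,d), at(b), at(c), marked(c), near(d,c), near(d,d), on(b), on(c), on(d)}
2. grab(b)  →  {above(c,b), above(c,c), above(d,d), at(b), at(c), marked(b), marked(c), near(d,c), near(d,d), on(b), on(c), on(d)}
3. flip(b)  →  {above(b,b), above(c,b), above(c,c), above(d,d), at(b), at(c), marked(c), near(b,b), near(d,c), near(d,d), on(b), on(c), on(d)}
optimal plan length = 3; 3 > 1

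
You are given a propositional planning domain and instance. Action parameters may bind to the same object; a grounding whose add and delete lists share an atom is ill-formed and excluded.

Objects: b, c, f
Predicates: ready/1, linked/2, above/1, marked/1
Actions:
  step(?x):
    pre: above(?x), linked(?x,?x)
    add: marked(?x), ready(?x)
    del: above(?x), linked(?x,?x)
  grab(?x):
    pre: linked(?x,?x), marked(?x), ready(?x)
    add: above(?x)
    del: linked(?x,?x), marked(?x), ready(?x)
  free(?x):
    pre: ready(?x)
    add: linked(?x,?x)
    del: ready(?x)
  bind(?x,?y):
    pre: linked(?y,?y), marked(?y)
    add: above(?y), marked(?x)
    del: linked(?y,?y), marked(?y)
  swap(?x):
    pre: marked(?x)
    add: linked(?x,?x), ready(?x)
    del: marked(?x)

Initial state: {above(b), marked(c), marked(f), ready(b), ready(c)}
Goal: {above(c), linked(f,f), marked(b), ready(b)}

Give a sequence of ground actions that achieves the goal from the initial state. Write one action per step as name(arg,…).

1. free(c)  →  {above(b), linked(c,c), marked(c), marked(f), ready(b)}
2. bind(b,c)  →  {above(b), above(c), marked(b), marked(f), ready(b)}
3. swap(f)  →  {above(b), above(c), linked(f,f), marked(b), ready(b), ready(f)}

free(c); bind(b,c); swap(f)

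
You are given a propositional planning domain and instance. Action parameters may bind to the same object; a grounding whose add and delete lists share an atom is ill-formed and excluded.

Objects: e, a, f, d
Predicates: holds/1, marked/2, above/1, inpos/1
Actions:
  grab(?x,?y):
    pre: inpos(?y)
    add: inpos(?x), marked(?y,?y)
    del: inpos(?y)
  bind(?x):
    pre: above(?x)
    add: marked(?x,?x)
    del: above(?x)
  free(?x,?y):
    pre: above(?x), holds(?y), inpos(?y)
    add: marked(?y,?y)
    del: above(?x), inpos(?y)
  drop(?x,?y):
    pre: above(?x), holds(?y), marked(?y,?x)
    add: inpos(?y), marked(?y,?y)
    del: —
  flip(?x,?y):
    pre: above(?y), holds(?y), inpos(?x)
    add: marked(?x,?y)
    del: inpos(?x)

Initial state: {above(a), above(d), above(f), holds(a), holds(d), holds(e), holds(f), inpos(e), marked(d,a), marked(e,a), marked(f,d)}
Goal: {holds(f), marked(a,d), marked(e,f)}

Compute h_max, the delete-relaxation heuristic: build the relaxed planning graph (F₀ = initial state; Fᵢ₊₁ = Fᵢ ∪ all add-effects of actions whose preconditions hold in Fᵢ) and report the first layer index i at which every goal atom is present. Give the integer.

F0 = init (11 atoms)
F1 = F0 ∪ {inpos(a), inpos(d), inpos(f), marked(a,a), marked(d,d), marked(e,d), marked(e,e), marked(e,f), marked(f,f)}  (20 atoms)
F2 = F1 ∪ {marked(a,d), marked(a,f), marked(d,f), marked(f,a)}  (24 atoms)
goal ⊆ F2  ⇒  h_max = 2

2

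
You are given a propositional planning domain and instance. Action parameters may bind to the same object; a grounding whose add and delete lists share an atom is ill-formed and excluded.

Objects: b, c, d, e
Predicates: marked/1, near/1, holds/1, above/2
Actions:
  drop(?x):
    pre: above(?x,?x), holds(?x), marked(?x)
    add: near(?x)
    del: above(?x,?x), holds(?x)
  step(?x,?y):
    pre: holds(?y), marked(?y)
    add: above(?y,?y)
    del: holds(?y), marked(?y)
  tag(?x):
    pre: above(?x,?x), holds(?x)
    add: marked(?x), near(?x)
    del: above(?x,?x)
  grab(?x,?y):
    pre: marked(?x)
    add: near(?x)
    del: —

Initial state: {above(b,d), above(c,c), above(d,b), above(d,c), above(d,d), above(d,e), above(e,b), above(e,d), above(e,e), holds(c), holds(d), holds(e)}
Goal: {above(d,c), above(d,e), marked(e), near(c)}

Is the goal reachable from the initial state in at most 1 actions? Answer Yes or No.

1. tag(c)  →  {above(b,d), above(d,b), above(d,c), above(d,d), above(d,e), above(e,b), above(e,d), above(e,e), holds(c), holds(d), holds(e), marked(c), near(c)}
2. tag(e)  →  {above(b,d), above(d,b), above(d,c), above(d,d), above(d,e), above(e,b), above(e,d), holds(c), holds(d), holds(e), marked(c), marked(e), near(c), near(e)}
optimal plan length = 2; 2 > 1

No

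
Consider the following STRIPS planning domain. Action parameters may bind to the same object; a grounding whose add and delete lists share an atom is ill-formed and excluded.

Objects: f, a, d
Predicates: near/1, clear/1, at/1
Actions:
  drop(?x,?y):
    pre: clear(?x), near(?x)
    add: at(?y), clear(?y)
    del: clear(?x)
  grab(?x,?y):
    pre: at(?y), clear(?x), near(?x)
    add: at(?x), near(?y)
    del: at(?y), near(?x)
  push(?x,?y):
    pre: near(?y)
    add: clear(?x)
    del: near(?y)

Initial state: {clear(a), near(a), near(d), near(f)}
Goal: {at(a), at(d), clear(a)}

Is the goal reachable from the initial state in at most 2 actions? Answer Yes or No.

Yes

1. drop(a,d)  →  {at(d), clear(d), near(a), near(d), near(f)}
2. drop(d,a)  →  {at(a), at(d), clear(a), near(a), near(d), near(f)}
optimal plan length = 2; 2 ≤ 2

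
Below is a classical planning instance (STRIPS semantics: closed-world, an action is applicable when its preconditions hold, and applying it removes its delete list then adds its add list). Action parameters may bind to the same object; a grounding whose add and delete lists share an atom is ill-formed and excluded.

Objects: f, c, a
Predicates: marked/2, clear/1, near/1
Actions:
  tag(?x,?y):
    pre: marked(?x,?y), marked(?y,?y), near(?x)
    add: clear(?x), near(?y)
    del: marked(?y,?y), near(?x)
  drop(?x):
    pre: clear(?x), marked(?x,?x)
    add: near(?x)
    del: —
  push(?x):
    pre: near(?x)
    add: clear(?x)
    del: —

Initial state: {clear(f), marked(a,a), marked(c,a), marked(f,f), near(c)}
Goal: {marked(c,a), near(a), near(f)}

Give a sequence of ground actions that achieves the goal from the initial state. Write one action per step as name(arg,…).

1. tag(c,a)  →  {clear(c), clear(f), marked(c,a), marked(f,f), near(a)}
2. drop(f)  →  {clear(c), clear(f), marked(c,a), marked(f,f), near(a), near(f)}

tag(c,a); drop(f)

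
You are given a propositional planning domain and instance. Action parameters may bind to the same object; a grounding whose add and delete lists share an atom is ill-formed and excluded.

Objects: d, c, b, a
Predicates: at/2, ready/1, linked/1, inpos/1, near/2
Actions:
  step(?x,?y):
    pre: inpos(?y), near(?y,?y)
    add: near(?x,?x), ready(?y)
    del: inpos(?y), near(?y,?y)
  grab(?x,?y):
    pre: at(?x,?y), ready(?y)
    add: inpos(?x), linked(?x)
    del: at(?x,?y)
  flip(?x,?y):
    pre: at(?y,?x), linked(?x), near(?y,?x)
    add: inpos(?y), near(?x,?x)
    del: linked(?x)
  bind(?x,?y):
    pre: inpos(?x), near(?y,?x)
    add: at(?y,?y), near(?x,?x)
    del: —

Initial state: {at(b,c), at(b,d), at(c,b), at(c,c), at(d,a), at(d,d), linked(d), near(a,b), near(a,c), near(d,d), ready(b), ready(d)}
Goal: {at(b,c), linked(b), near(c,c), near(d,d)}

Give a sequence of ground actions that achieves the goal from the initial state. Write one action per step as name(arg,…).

grab(c,b); grab(b,d); bind(c,a)

1. grab(c,b)  →  {at(b,c), at(b,d), at(c,c), at(d,a), at(d,d), inpos(c), linked(c), linked(d), near(a,b), near(a,c), near(d,d), ready(b), ready(d)}
2. grab(b,d)  →  {at(b,c), at(c,c), at(d,a), at(d,d), inpos(b), inpos(c), linked(b), linked(c), linked(d), near(a,b), near(a,c), near(d,d), ready(b), ready(d)}
3. bind(c,a)  →  {at(a,a), at(b,c), at(c,c), at(d,a), at(d,d), inpos(b), inpos(c), linked(b), linked(c), linked(d), near(a,b), near(a,c), near(c,c), near(d,d), ready(b), ready(d)}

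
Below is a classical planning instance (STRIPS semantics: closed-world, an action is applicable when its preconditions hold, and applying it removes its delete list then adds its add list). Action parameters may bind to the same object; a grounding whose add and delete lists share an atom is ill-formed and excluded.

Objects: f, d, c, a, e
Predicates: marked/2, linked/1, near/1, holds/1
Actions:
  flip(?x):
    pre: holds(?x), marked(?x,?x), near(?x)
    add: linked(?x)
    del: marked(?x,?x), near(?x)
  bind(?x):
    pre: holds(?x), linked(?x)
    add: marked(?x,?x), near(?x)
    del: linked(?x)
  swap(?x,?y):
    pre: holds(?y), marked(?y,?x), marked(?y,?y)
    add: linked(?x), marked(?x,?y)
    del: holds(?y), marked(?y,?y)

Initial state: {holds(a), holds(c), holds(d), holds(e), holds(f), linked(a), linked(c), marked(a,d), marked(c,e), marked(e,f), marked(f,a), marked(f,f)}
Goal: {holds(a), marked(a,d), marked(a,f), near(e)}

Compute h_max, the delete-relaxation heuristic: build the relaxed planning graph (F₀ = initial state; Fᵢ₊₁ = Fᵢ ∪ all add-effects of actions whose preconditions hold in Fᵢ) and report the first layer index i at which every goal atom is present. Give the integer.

F0 = init (12 atoms)
F1 = F0 ∪ {marked(a,a), marked(a,f), marked(c,c), near(a), near(c)}  (17 atoms)
F2 = F1 ∪ {linked(d), linked(e), linked(f), marked(d,a), marked(e,c)}  (22 atoms)
F3 = F2 ∪ {marked(d,d), marked(e,e), near(d), near(e), near(f)}  (27 atoms)
goal ⊆ F3  ⇒  h_max = 3

3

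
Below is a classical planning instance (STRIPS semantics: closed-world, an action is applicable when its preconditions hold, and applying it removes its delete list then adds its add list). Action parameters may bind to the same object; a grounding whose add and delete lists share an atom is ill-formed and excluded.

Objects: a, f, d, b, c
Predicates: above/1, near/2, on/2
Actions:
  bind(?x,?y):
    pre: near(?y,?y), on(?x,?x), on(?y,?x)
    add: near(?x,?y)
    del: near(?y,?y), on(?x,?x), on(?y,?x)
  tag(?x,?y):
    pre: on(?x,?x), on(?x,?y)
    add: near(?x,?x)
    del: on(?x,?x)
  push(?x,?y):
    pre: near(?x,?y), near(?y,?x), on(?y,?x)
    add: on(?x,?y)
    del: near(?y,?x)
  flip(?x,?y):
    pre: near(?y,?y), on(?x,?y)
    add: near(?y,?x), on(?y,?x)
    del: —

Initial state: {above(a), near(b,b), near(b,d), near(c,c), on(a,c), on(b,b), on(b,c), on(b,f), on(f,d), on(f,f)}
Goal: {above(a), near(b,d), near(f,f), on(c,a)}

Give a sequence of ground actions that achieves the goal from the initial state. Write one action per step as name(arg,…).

tag(f,f); flip(a,c)

1. tag(f,f)  →  {above(a), near(b,b), near(b,d), near(c,c), near(f,f), on(a,c), on(b,b), on(b,c), on(b,f), on(f,d)}
2. flip(a,c)  →  {above(a), near(b,b), near(b,d), near(c,a), near(c,c), near(f,f), on(a,c), on(b,b), on(b,c), on(b,f), on(c,a), on(f,d)}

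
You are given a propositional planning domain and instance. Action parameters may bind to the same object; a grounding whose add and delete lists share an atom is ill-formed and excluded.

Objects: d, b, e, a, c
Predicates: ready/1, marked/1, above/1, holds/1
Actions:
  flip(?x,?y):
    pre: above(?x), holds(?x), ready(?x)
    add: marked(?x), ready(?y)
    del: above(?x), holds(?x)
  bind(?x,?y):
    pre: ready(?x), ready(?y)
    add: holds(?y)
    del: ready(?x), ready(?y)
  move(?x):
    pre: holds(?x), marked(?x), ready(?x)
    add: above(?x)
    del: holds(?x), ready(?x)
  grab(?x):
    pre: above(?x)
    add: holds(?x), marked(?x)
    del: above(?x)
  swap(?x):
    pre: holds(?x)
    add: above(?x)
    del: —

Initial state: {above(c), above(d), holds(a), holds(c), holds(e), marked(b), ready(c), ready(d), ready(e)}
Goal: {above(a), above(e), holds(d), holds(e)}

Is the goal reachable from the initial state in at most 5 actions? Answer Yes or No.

Yes

1. bind(d,d)  →  {above(c), above(d), holds(a), holds(c), holds(d), holds(e), marked(b), ready(c), ready(e)}
2. swap(e)  →  {above(c), above(d), above(e), holds(a), holds(c), holds(d), holds(e), marked(b), ready(c), ready(e)}
3. swap(a)  →  {above(a), above(c), above(d), above(e), holds(a), holds(c), holds(d), holds(e), marked(b), ready(c), ready(e)}
optimal plan length = 3; 3 ≤ 5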